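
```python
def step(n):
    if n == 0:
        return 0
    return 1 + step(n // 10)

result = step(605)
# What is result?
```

Count of digits of 605: 3

Answer: 3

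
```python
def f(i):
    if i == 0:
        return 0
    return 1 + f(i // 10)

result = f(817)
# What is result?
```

Count of digits of 817: 3

Answer: 3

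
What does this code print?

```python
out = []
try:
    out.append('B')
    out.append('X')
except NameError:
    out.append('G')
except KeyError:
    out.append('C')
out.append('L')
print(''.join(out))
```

Execution trace: 'B' (try body) → 'X' (try body, no exception) → 'L' (after the try/except). Output: BXL

Answer: BXL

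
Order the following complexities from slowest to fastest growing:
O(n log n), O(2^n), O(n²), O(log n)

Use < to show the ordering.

Ordered by growth rate: O(log n) < O(n log n) < O(n²) < O(2^n)

Answer: O(log n) < O(n log n) < O(n²) < O(2^n)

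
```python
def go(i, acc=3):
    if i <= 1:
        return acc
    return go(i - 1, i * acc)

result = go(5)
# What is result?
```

Accumulator trace (n, acc): (5, 3) -> (4, 15) -> (3, 60) -> (2, 180) -> (1, 360) -> return 360

Answer: 360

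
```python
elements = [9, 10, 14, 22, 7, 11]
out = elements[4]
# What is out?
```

Trace:
`elements = [9, 10, 14, 22, 7, 11]` → elements = [9, 10, 14, 22, 7, 11]
`out = elements[4]` → out = 7
So out = 7

Answer: 7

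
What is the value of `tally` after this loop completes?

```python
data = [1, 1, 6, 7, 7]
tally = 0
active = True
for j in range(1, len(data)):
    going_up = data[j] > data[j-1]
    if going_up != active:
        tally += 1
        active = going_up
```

Count direction changes in [1, 1, 6, 7, 7]
`tally` takes the values: 0 → 1 → 2 → 3

Answer: 3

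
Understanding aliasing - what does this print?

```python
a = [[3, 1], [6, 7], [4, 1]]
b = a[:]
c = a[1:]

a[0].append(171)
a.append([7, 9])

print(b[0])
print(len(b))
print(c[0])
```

Key concept: slice with nested mutation.
Step by step:
`a = [[3, 1], [6, 7], [4, 1]]` → a = [[3, 1], [6, 7], [4, 1]]
`b = a[:]` → b = [[3, 1], [6, 7], [4, 1]]
`c = a[1:]` → c = [[6, 7], [4, 1]]
`a[0].append(171)` → a = [[3, 1, 171], [6, 7], [4, 1]]; b = [[3, 1, 171], [6, 7], [4, 1]]
`a.append([7, 9])` → a = [[3, 1, 171], [6, 7], [4, 1], [7, 9]]
`print(b[0])` → prints [3, 1, 171]
`print(len(b))` → prints 3
`print(c[0])` → prints [6, 7]

Answer:
[3, 1, 171]
3
[6, 7]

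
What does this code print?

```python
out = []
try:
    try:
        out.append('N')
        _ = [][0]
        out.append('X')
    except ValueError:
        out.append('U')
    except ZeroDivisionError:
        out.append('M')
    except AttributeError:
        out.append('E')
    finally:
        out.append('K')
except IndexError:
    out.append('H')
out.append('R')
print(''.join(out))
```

Execution trace: 'N' (inner try body) → 'K' (inner finally) → 'H' (outer except IndexError) → 'R' (after the try/except). Output: NKHR

Answer: NKHR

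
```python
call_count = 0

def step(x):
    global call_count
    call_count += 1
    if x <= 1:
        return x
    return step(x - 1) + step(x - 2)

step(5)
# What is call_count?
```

Calls(x) = 1 + Calls(x-1) + Calls(x-2); Calls(0)=Calls(1)=1. For x=5 this gives 15.

Answer: 15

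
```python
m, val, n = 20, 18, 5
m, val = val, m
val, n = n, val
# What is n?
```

Trace:
`m, val, n = 20, 18, 5` → m = 20; val = 18; n = 5
`m, val = val, m` → m = 18; val = 20
`val, n = n, val` → val = 5; n = 20
So n = 20

Answer: 20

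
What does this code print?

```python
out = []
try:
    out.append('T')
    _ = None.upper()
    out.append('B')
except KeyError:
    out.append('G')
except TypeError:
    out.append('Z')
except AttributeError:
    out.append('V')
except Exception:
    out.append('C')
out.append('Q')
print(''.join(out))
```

Execution trace: 'T' (try body) → 'V' (except AttributeError) → 'Q' (after the try/except). Output: TVQ

Answer: TVQ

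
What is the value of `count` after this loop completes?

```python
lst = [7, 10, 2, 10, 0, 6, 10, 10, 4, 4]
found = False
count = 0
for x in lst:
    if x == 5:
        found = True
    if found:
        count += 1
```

Count elements after first 5 in [7, 10, 2, 10, 0, 6, 10, 10, 4, 4]
`count` takes the values: 0

Answer: 0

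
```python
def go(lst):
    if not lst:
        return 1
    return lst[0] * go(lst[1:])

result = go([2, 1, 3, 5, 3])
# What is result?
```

Product over [2, 1, 3, 5, 3] = 2 * 1 * 3 * 5 * 3 = 90

Answer: 90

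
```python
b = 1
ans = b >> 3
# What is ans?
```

Trace:
`b = 1` → b = 1
`ans = b >> 3` → ans = 0
So ans = 0

Answer: 0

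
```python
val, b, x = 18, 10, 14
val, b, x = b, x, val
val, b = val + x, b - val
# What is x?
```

Trace:
`val, b, x = 18, 10, 14` → val = 18; b = 10; x = 14
`val, b, x = b, x, val` → val = 10; b = 14; x = 18
`val, b = val + x, b - val` → val = 28; b = 4
So x = 18

Answer: 18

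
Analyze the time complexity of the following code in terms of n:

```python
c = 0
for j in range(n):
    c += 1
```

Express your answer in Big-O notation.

Each loop level contributes: n. Multiplying the contributions gives O(n).

Answer: O(n)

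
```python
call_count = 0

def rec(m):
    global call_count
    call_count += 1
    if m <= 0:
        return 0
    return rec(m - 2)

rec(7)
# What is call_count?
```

Linear recursion stepping by 2: 5 calls from m=7 down to ≤0.

Answer: 5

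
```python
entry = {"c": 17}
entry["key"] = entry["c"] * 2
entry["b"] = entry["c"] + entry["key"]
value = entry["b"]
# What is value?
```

Trace:
`entry = {"c": 17}` → entry = {'c': 17}
`entry["key"] = entry["c"] * 2` → entry = {'c': 17, 'key': 34}
`entry["b"] = entry["c"] + entry["key"]` → entry = {'c': 17, 'key': 34, 'b': 51}
`value = entry["b"]` → value = 51
So value = 51

Answer: 51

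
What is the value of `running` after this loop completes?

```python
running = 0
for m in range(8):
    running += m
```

Sum of 0 to 7 = 28
`running` takes the values: 0 → 1 → 3 → 6 → 10 → 15 → 21 → 28

Answer: 28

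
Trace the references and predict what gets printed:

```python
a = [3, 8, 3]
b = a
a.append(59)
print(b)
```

Key concept: basic list aliasing.
Step by step:
`a = [3, 8, 3]` → a = [3, 8, 3]
`b = a` → b = [3, 8, 3] (same object as a)
`a.append(59)` → a = [3, 8, 3, 59] (same object as b); b = [3, 8, 3, 59] (same object as a)
`print(b)` → prints [3, 8, 3, 59]

Answer: [3, 8, 3, 59]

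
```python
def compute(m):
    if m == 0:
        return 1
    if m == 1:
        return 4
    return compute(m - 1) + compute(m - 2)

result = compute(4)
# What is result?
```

Build up from base cases: compute(0)=1, compute(1)=4, compute(2)=5, compute(3)=9, compute(4)=14

Answer: 14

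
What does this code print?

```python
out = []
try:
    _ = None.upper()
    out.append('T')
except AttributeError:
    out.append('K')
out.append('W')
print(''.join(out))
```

Execution trace: 'K' (except AttributeError) → 'W' (after the try/except). Output: KW

Answer: KW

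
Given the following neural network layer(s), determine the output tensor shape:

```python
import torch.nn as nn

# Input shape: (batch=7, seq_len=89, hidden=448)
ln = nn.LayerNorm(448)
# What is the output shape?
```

Input: (7, 89, 448) -> Output: (7, 89, 448)

Answer: (7, 89, 448)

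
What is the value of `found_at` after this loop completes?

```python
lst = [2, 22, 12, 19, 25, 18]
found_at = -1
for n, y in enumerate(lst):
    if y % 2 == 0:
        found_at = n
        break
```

First even number index in [2, 22, 12, 19, 25, 18]
`found_at` takes the values: -1 → 0

Answer: 0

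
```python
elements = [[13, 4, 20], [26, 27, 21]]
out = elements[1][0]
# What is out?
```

Trace:
`elements = [[13, 4, 20], [26, 27, 21]]` → elements = [[13, 4, 20], [26, 27, 21]]
`out = elements[1][0]` → out = 26
So out = 26

Answer: 26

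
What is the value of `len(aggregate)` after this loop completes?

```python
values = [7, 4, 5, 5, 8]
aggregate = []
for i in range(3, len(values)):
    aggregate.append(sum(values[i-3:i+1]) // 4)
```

Number of 4-element averages
`aggregate` takes the values: [] → [5] → [5, 5]
So `len(aggregate)` = 2

Answer: 2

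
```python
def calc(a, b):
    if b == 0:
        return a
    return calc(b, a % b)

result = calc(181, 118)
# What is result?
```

calc(181, 118) -> calc(118, 63) -> calc(63, 55) -> calc(55, 8) -> calc(8, 7) -> calc(7, 1) -> calc(1, 0) -> 1

Answer: 1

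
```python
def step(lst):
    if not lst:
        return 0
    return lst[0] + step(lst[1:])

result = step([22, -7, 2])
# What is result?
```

22 + (-7) + 2 + 0 = 17

Answer: 17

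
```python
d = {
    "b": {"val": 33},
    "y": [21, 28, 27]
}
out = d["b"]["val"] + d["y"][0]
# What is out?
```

Trace:
`d = { ...` → d = {'b': {'val': 33}, 'y': [21, 28, 27]}
`out = d["b"]["val"] + d["y"][0]` → out = 54
So out = 54

Answer: 54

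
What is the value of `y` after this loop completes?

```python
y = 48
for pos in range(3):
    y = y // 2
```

Halve 3 times: 48 // 2^3 = 6
`y` takes the values: 48 → 24 → 12 → 6

Answer: 6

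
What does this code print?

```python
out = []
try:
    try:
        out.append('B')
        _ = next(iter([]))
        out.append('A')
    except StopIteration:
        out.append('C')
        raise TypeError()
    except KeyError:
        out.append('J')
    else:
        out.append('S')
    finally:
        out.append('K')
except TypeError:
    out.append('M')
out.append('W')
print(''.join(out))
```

Execution trace: 'B' (inner try body) → 'C' (inner except StopIteration) → 'K' (inner finally) → 'M' (outer except TypeError) → 'W' (after the try/except). Output: BCKMW

Answer: BCKMW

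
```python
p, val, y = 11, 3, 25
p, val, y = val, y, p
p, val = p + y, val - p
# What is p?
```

Trace:
`p, val, y = 11, 3, 25` → p = 11; val = 3; y = 25
`p, val, y = val, y, p` → p = 3; val = 25; y = 11
`p, val = p + y, val - p` → p = 14; val = 22
So p = 14

Answer: 14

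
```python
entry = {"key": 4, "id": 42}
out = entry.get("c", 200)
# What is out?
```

Trace:
`entry = {"key": 4, "id": 42}` → entry = {'key': 4, 'id': 42}
`out = entry.get("c", 200)` → out = 200
So out = 200

Answer: 200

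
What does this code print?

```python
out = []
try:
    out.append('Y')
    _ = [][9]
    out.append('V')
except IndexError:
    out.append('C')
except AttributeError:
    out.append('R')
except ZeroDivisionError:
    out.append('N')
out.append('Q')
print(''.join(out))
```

Execution trace: 'Y' (try body) → 'C' (except IndexError) → 'Q' (after the try/except). Output: YCQ

Answer: YCQ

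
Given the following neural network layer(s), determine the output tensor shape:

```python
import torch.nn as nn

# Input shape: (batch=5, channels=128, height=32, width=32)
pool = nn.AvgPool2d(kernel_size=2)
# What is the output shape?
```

Input: (5, 128, 32, 32) -> Output: (5, 128, 16, 16)

Answer: (5, 128, 16, 16)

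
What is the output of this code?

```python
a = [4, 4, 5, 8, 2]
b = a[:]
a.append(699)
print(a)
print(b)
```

Key concept: slice [:] creates copy.
Step by step:
`a = [4, 4, 5, 8, 2]` → a = [4, 4, 5, 8, 2]
`b = a[:]` → b = [4, 4, 5, 8, 2]
`a.append(699)` → a = [4, 4, 5, 8, 2, 699]
`print(a)` → prints [4, 4, 5, 8, 2, 699]
`print(b)` → prints [4, 4, 5, 8, 2]

Answer:
[4, 4, 5, 8, 2, 699]
[4, 4, 5, 8, 2]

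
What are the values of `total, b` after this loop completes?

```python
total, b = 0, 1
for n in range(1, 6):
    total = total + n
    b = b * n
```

Sum and factorial of 1 to 5
`total, b` takes the values: (0, 1) → (1, 1) → (3, 1) → (3, 2) → (6, 2) → (6, 6) → (10, 6) → (10, 24) → (15, 24) → (15, 120)

Answer: 15, 120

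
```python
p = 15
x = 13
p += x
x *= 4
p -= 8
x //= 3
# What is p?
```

Trace:
`p = 15` → p = 15
`x = 13` → x = 13
`p += x` → p = 28
`x *= 4` → x = 52
`p -= 8` → p = 20
`x //= 3` → x = 17
So p = 20

Answer: 20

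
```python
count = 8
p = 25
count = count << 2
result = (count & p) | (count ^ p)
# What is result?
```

Trace:
`count = 8` → count = 8
`p = 25` → p = 25
`count = count << 2` → count = 32
`result = (count & p) | (count ^ p)` → result = 57
So result = 57

Answer: 57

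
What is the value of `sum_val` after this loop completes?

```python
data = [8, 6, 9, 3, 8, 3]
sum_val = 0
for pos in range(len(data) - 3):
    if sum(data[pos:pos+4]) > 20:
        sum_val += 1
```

Count windows with sum > 20
`sum_val` takes the values: 0 → 1 → 2 → 3

Answer: 3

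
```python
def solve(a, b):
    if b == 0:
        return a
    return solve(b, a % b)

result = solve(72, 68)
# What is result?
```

solve(72, 68) -> solve(68, 4) -> solve(4, 0) -> 4

Answer: 4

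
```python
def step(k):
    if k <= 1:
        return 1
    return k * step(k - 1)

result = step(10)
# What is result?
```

step(10) = 10 * 9 * 8 * 7 * 6 * 5 * 4 * 3 * 2 * 1 = 3628800

Answer: 3628800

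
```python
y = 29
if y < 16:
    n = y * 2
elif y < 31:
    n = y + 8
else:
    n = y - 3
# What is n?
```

Trace:
`y = 29` → y = 29
`if y < 16: ...` → y < 16 is False, y < 31 is True → n = 37
So n = 37

Answer: 37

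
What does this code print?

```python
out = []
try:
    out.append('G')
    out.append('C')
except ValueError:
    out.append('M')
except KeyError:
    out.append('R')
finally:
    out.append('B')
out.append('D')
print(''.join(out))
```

Execution trace: 'G' (try body) → 'C' (try body, no exception) → 'B' (finally) → 'D' (after the try/except). Output: GCBD

Answer: GCBD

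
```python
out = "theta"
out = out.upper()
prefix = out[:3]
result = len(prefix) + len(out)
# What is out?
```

Trace:
`out = "theta"` → out = 'theta'
`out = out.upper()` → out = 'THETA'
`prefix = out[:3]` → prefix = 'THE'
`result = len(prefix) + len(out)` → result = 8
So out = 'THETA'

Answer: 'THETA'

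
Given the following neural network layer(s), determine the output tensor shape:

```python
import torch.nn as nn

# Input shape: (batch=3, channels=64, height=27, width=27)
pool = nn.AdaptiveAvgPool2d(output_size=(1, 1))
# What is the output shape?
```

Input: (3, 64, 27, 27) -> Output: (3, 64, 1, 1)

Answer: (3, 64, 1, 1)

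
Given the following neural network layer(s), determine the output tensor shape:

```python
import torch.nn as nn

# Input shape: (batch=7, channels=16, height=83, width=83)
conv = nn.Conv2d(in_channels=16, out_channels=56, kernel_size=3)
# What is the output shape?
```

Input: (7, 16, 83, 83) -> Output: (7, 56, 81, 81)

Answer: (7, 56, 81, 81)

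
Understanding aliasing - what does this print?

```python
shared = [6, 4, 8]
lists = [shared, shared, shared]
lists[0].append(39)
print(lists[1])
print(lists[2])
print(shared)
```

Key concept: list of same reference.
Step by step:
`shared = [6, 4, 8]` → shared = [6, 4, 8]
`lists = [shared, shared, shared]` → lists = [[6, 4, 8], [6, 4, 8], [6, 4, 8]]
`lists[0].append(39)` → shared = [6, 4, 8, 39]; lists = [[6, 4, 8, 39], [6, 4, 8, 39], [6, 4, 8, 39]]
`print(lists[1])` → prints [6, 4, 8, 39]
`print(lists[2])` → prints [6, 4, 8, 39]
`print(shared)` → prints [6, 4, 8, 39]

Answer:
[6, 4, 8, 39]
[6, 4, 8, 39]
[6, 4, 8, 39]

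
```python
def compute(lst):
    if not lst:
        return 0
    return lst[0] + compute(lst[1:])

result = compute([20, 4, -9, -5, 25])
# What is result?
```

20 + 4 + (-9) + (-5) + 25 + 0 = 35

Answer: 35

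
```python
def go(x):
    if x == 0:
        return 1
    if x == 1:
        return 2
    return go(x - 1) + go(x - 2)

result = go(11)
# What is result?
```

Build up from base cases: go(0)=1, go(1)=2, go(2)=3, go(3)=5, go(4)=8, go(5)=13, go(6)=21, ..., go(11)=233

Answer: 233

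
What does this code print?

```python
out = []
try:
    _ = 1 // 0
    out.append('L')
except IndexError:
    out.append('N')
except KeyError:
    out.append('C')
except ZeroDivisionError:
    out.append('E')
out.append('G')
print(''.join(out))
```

Execution trace: 'E' (except ZeroDivisionError) → 'G' (after the try/except). Output: EG

Answer: EG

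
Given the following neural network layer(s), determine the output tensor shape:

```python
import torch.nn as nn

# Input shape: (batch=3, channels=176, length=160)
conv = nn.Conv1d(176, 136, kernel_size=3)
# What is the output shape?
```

Input: (3, 176, 160) -> Output: (3, 136, 158)

Answer: (3, 136, 158)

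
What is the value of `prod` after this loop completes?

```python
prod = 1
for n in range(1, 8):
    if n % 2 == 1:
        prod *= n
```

Product of odd numbers 1 to 7
`prod` takes the values: 1 → 3 → 15 → 105

Answer: 105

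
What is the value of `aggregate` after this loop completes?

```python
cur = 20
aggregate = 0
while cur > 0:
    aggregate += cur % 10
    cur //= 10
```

Sum digits of 20
`aggregate` takes the values: 0 → 2

Answer: 2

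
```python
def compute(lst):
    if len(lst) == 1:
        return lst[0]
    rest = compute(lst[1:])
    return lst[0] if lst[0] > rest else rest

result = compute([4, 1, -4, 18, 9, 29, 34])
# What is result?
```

Recursive max over [4, 1, -4, 18, 9, 29, 34] = 34

Answer: 34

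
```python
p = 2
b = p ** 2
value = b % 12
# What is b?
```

Trace:
`p = 2` → p = 2
`b = p ** 2` → b = 4
`value = b % 12` → value = 4
So b = 4

Answer: 4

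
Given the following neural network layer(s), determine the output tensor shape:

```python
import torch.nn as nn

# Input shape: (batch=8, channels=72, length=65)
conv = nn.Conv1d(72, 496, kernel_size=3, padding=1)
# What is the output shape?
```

Input: (8, 72, 65) -> Output: (8, 496, 65)

Answer: (8, 496, 65)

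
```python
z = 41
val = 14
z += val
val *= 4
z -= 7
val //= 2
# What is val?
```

Trace:
`z = 41` → z = 41
`val = 14` → val = 14
`z += val` → z = 55
`val *= 4` → val = 56
`z -= 7` → z = 48
`val //= 2` → val = 28
So val = 28

Answer: 28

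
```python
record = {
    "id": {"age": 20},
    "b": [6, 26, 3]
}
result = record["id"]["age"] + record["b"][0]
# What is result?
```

Trace:
`record = { ...` → record = {'id': {'age': 20}, 'b': [6, 26, 3]}
`result = record["id"]["age"] + record["b"][0]` → result = 26
So result = 26

Answer: 26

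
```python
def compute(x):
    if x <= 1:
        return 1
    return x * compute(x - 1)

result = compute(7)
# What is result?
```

compute(7) = 7 * 6 * 5 * 4 * 3 * 2 * 1 = 5040

Answer: 5040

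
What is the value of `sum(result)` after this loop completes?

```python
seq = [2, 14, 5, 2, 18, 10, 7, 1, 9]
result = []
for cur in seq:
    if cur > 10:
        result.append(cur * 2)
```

Sum of doubled values > 10
`result` takes the values: [] → [28] → [28, 36]
So `sum(result)` = 64

Answer: 64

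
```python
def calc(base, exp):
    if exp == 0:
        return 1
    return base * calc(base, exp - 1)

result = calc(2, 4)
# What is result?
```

calc(2, 4) = 2 * 2 * 2 * 2 = 16

Answer: 16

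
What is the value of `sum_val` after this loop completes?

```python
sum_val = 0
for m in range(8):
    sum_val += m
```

Sum of 0 to 7 = 28
`sum_val` takes the values: 0 → 1 → 3 → 6 → 10 → 15 → 21 → 28

Answer: 28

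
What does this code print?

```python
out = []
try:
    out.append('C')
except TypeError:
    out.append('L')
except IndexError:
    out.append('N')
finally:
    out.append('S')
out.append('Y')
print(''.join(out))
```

Execution trace: 'C' (try body, no exception) → 'S' (finally) → 'Y' (after the try/except). Output: CSY

Answer: CSY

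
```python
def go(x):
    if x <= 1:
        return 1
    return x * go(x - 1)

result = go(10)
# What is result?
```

go(10) = 10 * 9 * 8 * 7 * 6 * 5 * 4 * 3 * 2 * 1 = 3628800

Answer: 3628800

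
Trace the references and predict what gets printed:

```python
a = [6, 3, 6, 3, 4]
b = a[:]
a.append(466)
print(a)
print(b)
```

Key concept: slice [:] creates copy.
Step by step:
`a = [6, 3, 6, 3, 4]` → a = [6, 3, 6, 3, 4]
`b = a[:]` → b = [6, 3, 6, 3, 4]
`a.append(466)` → a = [6, 3, 6, 3, 4, 466]
`print(a)` → prints [6, 3, 6, 3, 4, 466]
`print(b)` → prints [6, 3, 6, 3, 4]

Answer:
[6, 3, 6, 3, 4, 466]
[6, 3, 6, 3, 4]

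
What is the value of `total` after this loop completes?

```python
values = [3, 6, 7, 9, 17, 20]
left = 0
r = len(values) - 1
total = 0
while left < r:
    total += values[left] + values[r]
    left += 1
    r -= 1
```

Sum of pairs from ends
`total` takes the values: 0 → 23 → 46 → 62

Answer: 62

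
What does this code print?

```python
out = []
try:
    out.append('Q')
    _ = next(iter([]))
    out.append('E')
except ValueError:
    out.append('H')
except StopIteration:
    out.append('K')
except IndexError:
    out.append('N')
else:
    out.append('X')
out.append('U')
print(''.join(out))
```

Execution trace: 'Q' (try body) → 'K' (except StopIteration) → 'U' (after the try/except). Output: QKU

Answer: QKU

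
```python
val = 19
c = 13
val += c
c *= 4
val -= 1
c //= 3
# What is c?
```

Trace:
`val = 19` → val = 19
`c = 13` → c = 13
`val += c` → val = 32
`c *= 4` → c = 52
`val -= 1` → val = 31
`c //= 3` → c = 17
So c = 17

Answer: 17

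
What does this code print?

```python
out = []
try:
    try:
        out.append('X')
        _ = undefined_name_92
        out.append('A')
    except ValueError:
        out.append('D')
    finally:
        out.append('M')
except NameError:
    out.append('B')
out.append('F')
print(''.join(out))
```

Execution trace: 'X' (try body) → 'M' (finally) → 'B' (outer except NameError) → 'F' (after the try/except). Output: XMBF

Answer: XMBF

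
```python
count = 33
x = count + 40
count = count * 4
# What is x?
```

Trace:
`count = 33` → count = 33
`x = count + 40` → x = 73
`count = count * 4` → count = 132
So x = 73

Answer: 73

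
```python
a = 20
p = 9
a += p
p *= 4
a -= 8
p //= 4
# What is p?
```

Trace:
`a = 20` → a = 20
`p = 9` → p = 9
`a += p` → a = 29
`p *= 4` → p = 36
`a -= 8` → a = 21
`p //= 4` → p = 9
So p = 9

Answer: 9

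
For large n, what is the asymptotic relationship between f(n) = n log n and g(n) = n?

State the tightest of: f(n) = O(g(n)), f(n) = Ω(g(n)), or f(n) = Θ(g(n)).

n log n vs n: f(n) = Ω(g(n)) but not O(g(n)) — n log n grows strictly faster than n.

Answer: f(n) = Ω(g(n)) but not O(g(n)) — n log n grows strictly faster than n.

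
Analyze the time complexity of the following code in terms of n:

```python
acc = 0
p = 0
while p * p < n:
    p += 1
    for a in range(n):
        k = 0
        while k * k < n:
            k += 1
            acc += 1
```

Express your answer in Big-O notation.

Each loop level contributes: √n × n × √n. Multiplying the contributions gives O(n^2).

Answer: O(n^2)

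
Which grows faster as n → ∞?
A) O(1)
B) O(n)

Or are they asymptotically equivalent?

O(1) vs O(n): Higher order terms dominate.

Answer: B) O(n) grows faster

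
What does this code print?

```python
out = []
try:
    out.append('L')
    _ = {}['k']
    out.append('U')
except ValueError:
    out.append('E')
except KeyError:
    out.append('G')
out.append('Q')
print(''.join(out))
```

Execution trace: 'L' (try body) → 'G' (except KeyError) → 'Q' (after the try/except). Output: LGQ

Answer: LGQ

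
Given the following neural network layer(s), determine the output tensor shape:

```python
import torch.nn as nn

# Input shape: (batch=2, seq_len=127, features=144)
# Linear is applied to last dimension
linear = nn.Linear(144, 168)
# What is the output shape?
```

Input: (2, 127, 144) -> Output: (2, 127, 168)

Answer: (2, 127, 168)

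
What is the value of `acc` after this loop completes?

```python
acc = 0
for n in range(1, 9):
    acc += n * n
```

Sum of squares 1² to 8² = 204
`acc` takes the values: 0 → 1 → 5 → 14 → 30 → 55 → 91 → 140 → 204

Answer: 204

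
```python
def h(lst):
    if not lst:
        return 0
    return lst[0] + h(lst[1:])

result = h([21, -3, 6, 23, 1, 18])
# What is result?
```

21 + (-3) + 6 + 23 + 1 + 18 + 0 = 66

Answer: 66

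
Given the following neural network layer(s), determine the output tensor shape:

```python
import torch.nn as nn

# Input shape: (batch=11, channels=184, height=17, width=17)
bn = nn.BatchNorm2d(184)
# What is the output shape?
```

Input: (11, 184, 17, 17) -> Output: (11, 184, 17, 17)

Answer: (11, 184, 17, 17)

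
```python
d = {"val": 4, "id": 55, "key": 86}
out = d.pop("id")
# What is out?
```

Trace:
`d = {"val": 4, "id": 55, "key": 86}` → d = {'val': 4, 'id': 55, 'key': 86}
`out = d.pop("id")` → d = {'val': 4, 'key': 86}; out = 55
So out = 55

Answer: 55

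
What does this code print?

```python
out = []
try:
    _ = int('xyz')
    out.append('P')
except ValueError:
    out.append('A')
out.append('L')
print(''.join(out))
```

Execution trace: 'A' (except ValueError) → 'L' (after the try/except). Output: AL

Answer: AL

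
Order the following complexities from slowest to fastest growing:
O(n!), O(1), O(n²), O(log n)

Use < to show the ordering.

Ordered by growth rate: O(1) < O(log n) < O(n²) < O(n!)

Answer: O(1) < O(log n) < O(n²) < O(n!)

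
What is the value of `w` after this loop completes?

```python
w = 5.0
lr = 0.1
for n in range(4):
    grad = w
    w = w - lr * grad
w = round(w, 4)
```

Gradient descent: w = 5.0 * (1 - 0.1)^4
`w` takes the values: 5.0 → 4.5 → 4.05 → 3.645 → 3.2805

Answer: 3.2805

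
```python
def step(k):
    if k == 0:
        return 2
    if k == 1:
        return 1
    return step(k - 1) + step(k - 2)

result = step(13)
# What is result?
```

Build up from base cases: step(0)=2, step(1)=1, step(2)=3, step(3)=4, step(4)=7, step(5)=11, step(6)=18, ..., step(13)=521

Answer: 521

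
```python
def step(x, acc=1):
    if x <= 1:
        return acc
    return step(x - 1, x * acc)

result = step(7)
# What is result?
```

Accumulator trace (n, acc): (7, 1) -> (6, 7) -> (5, 42) -> (4, 210) -> (3, 840) -> (2, 2520) -> (1, 5040) -> return 5040

Answer: 5040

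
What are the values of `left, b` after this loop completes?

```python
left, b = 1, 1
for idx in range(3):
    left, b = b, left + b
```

Fibonacci: after 3 iterations
`left, b` takes the values: (1, 1) → (1, 2) → (2, 3) → (3, 5)

Answer: 3, 5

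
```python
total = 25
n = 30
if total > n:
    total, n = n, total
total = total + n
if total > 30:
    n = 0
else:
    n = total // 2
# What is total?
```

Trace:
`total = 25` → total = 25
`n = 30` → n = 30
`if total > n: ...` → total > n is False → no variable changes
`total = total + n` → total = 55
`if total > 30: ...` → total > 30 is True → n = 0
So total = 55

Answer: 55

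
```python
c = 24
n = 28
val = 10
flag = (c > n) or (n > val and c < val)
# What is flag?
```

Trace:
`c = 24` → c = 24
`n = 28` → n = 28
`val = 10` → val = 10
`flag = (c > n) or (n > val and c < val)` → flag = False
So flag = False

Answer: False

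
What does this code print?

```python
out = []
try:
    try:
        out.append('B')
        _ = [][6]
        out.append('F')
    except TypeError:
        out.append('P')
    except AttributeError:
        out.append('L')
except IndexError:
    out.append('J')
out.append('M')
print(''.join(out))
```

Execution trace: 'B' (inner try body) → 'J' (outer except IndexError) → 'M' (after the try/except). Output: BJM

Answer: BJM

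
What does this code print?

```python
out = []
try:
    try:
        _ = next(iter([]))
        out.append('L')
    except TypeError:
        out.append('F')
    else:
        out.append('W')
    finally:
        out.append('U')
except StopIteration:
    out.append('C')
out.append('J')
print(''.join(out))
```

Execution trace: 'U' (inner finally) → 'C' (outer except StopIteration) → 'J' (after the try/except). Output: UCJ

Answer: UCJ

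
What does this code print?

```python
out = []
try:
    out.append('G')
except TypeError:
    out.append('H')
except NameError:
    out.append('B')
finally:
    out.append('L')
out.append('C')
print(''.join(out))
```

Execution trace: 'G' (try body, no exception) → 'L' (finally) → 'C' (after the try/except). Output: GLC

Answer: GLC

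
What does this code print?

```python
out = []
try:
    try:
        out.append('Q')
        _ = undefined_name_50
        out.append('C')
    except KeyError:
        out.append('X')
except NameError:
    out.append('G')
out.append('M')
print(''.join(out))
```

Execution trace: 'Q' (try body) → 'G' (outer except NameError) → 'M' (after the try/except). Output: QGM

Answer: QGM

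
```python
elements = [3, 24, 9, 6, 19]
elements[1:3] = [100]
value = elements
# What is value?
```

Trace:
`elements = [3, 24, 9, 6, 19]` → elements = [3, 24, 9, 6, 19]
`elements[1:3] = [100]` → elements = [3, 100, 6, 19]
`value = elements` → value = [3, 100, 6, 19]
So value = [3, 100, 6, 19]

Answer: [3, 100, 6, 19]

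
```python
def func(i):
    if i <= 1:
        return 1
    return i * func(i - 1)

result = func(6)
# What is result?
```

func(6) = 6 * 5 * 4 * 3 * 2 * 1 = 720

Answer: 720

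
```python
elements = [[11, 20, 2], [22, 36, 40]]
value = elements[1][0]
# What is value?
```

Trace:
`elements = [[11, 20, 2], [22, 36, 40]]` → elements = [[11, 20, 2], [22, 36, 40]]
`value = elements[1][0]` → value = 22
So value = 22

Answer: 22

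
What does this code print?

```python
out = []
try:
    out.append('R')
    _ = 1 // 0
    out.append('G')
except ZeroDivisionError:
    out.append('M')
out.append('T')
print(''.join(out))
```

Execution trace: 'R' (try body) → 'M' (except ZeroDivisionError) → 'T' (after the try/except). Output: RMT

Answer: RMT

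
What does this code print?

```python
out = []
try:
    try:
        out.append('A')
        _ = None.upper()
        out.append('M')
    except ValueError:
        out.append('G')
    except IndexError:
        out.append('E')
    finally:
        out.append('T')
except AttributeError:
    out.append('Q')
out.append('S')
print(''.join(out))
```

Execution trace: 'A' (try body) → 'T' (finally) → 'Q' (outer except AttributeError) → 'S' (after the try/except). Output: ATQS

Answer: ATQS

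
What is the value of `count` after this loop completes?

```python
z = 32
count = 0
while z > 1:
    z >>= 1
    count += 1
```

Count right shifts until 1
`count` takes the values: 0 → 1 → 2 → 3 → 4 → 5

Answer: 5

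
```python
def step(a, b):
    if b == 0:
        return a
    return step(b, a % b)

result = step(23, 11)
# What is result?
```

step(23, 11) -> step(11, 1) -> step(1, 0) -> 1

Answer: 1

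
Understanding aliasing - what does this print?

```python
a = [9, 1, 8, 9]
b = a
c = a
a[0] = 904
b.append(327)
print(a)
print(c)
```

Key concept: multiple aliases.
Step by step:
`a = [9, 1, 8, 9]` → a = [9, 1, 8, 9]
`b = a` → b = [9, 1, 8, 9] (same object as a)
`c = a` → c = [9, 1, 8, 9] (same object as a, b)
`a[0] = 904` → a = [904, 1, 8, 9] (same object as b, c); b = [904, 1, 8, 9] (same object as a, c); c = [904, 1, 8, 9] (same object as a, b)
`b.append(327)` → a = [904, 1, 8, 9, 327] (same object as b, c); b = [904, 1, 8, 9, 327] (same object as a, c); c = [904, 1, 8, 9, 327] (same object as a, b)
`print(a)` → prints [904, 1, 8, 9, 327]
`print(c)` → prints [904, 1, 8, 9, 327]

Answer:
[904, 1, 8, 9, 327]
[904, 1, 8, 9, 327]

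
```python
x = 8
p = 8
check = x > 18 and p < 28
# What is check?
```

Trace:
`x = 8` → x = 8
`p = 8` → p = 8
`check = x > 18 and p < 28` → check = False
So check = False

Answer: False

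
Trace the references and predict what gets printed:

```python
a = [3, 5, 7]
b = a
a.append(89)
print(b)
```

Key concept: basic list aliasing.
Step by step:
`a = [3, 5, 7]` → a = [3, 5, 7]
`b = a` → b = [3, 5, 7] (same object as a)
`a.append(89)` → a = [3, 5, 7, 89] (same object as b); b = [3, 5, 7, 89] (same object as a)
`print(b)` → prints [3, 5, 7, 89]

Answer: [3, 5, 7, 89]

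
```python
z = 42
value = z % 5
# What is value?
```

Trace:
`z = 42` → z = 42
`value = z % 5` → value = 2
So value = 2

Answer: 2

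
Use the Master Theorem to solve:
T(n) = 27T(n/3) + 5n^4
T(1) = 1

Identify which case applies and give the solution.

a=27, b=3, f(n)=5n^4. log_3(27) = 3. Since c=4 > 3 and the regularity condition holds (27(n/3)^4 = (27/3^4)n^4 with 27/3^4 < 1), Case 3 applies: T(n) = Θ(f(n)) = O(n^4).

Answer: O(n^4) - Case 3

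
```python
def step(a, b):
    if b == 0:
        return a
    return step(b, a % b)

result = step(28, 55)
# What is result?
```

step(28, 55) -> step(55, 28) -> step(28, 27) -> step(27, 1) -> step(1, 0) -> 1

Answer: 1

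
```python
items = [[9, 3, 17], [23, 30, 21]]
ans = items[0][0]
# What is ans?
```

Trace:
`items = [[9, 3, 17], [23, 30, 21]]` → items = [[9, 3, 17], [23, 30, 21]]
`ans = items[0][0]` → ans = 9
So ans = 9

Answer: 9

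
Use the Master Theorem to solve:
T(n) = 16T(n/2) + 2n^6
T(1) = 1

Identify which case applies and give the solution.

a=16, b=2, f(n)=2n^6. log_2(16) = 4. Since c=6 > 4 and the regularity condition holds (16(n/2)^6 = (16/2^6)n^6 with 16/2^6 < 1), Case 3 applies: T(n) = Θ(f(n)) = O(n^6).

Answer: O(n^6) - Case 3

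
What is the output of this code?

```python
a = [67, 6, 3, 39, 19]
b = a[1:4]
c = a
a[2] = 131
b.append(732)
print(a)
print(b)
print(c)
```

Key concept: slice vs alias.
Step by step:
`a = [67, 6, 3, 39, 19]` → a = [67, 6, 3, 39, 19]
`b = a[1:4]` → b = [6, 3, 39]
`c = a` → c = [67, 6, 3, 39, 19] (same object as a)
`a[2] = 131` → a = [67, 6, 131, 39, 19] (same object as c); c = [67, 6, 131, 39, 19] (same object as a)
`b.append(732)` → b = [6, 3, 39, 732]
`print(a)` → prints [67, 6, 131, 39, 19]
`print(b)` → prints [6, 3, 39, 732]
`print(c)` → prints [67, 6, 131, 39, 19]

Answer:
[67, 6, 131, 39, 19]
[6, 3, 39, 732]
[67, 6, 131, 39, 19]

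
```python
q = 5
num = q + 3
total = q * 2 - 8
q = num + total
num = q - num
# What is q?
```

Trace:
`q = 5` → q = 5
`num = q + 3` → num = 8
`total = q * 2 - 8` → total = 2
`q = num + total` → q = 10
`num = q - num` → num = 2
So q = 10

Answer: 10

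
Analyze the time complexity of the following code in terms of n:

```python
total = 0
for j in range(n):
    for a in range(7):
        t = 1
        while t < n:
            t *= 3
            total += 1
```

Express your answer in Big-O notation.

Each loop level contributes: n × 1 × log n. Multiplying the contributions gives O(n log n).

Answer: O(n log n)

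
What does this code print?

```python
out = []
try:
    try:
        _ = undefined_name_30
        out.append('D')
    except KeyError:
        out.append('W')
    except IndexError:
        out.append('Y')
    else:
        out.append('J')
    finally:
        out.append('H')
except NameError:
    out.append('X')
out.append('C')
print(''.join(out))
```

Execution trace: 'H' (finally) → 'X' (outer except NameError) → 'C' (after the try/except). Output: HXC

Answer: HXC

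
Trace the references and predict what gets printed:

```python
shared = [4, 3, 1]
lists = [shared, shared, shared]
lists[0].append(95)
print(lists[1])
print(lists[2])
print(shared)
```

Key concept: list of same reference.
Step by step:
`shared = [4, 3, 1]` → shared = [4, 3, 1]
`lists = [shared, shared, shared]` → lists = [[4, 3, 1], [4, 3, 1], [4, 3, 1]]
`lists[0].append(95)` → shared = [4, 3, 1, 95]; lists = [[4, 3, 1, 95], [4, 3, 1, 95], [4, 3, 1, 95]]
`print(lists[1])` → prints [4, 3, 1, 95]
`print(lists[2])` → prints [4, 3, 1, 95]
`print(shared)` → prints [4, 3, 1, 95]

Answer:
[4, 3, 1, 95]
[4, 3, 1, 95]
[4, 3, 1, 95]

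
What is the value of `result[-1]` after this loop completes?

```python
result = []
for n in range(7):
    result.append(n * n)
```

Last element of squares 0 to 6
`result` takes the values: [] → [0] → [0, 1] → [0, 1, 4] → [0, 1, 4, 9] → [0, 1, 4, 9, 16] → [0, 1, 4, 9, 16, 25] → [0, 1, 4, 9, 16, 25, 36]
So `result[-1]` = 36

Answer: 36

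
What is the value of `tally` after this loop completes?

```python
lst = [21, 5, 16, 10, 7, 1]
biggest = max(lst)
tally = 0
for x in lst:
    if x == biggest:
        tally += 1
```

Count of max value 21 in [21, 5, 16, 10, 7, 1]
`tally` takes the values: 0 → 1

Answer: 1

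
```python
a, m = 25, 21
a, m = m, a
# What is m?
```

Trace:
`a, m = 25, 21` → a = 25; m = 21
`a, m = m, a` → a = 21; m = 25
So m = 25

Answer: 25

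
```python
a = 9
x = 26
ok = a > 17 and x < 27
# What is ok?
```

Trace:
`a = 9` → a = 9
`x = 26` → x = 26
`ok = a > 17 and x < 27` → ok = False
So ok = False

Answer: False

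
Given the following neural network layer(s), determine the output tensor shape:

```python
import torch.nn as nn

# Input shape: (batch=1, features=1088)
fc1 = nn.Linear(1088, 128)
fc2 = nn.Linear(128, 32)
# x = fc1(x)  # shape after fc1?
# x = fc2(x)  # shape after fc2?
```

Input: (1, 1088) -> after fc1: (1, 128) -> Output: (1, 32)

Answer: (1, 32)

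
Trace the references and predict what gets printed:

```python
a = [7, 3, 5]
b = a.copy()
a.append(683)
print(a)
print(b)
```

Key concept: list.copy() creates independent copy.
Step by step:
`a = [7, 3, 5]` → a = [7, 3, 5]
`b = a.copy()` → b = [7, 3, 5]
`a.append(683)` → a = [7, 3, 5, 683]
`print(a)` → prints [7, 3, 5, 683]
`print(b)` → prints [7, 3, 5]

Answer:
[7, 3, 5, 683]
[7, 3, 5]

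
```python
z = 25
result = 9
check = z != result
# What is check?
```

Trace:
`z = 25` → z = 25
`result = 9` → result = 9
`check = z != result` → check = True
So check = True

Answer: True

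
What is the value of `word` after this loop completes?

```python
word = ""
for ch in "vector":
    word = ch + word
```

Reverse 'vector'
`word` takes the values: "" → "v" → "ev" → "cev" → "tcev" → "otcev" → "rotcev"

Answer: "rotcev"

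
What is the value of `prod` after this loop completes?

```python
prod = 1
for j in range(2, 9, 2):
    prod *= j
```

Product of even numbers 2 to 8
`prod` takes the values: 1 → 2 → 8 → 48 → 384

Answer: 384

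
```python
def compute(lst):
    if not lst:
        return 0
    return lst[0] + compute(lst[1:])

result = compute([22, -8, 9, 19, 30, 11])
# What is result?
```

22 + (-8) + 9 + 19 + 30 + 11 + 0 = 83

Answer: 83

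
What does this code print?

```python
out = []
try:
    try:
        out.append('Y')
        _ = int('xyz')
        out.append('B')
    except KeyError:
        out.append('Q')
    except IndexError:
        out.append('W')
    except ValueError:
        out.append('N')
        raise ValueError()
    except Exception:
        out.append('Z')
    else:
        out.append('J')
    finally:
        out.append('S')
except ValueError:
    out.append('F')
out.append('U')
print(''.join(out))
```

Execution trace: 'Y' (inner try body) → 'N' (inner except ValueError) → 'S' (inner finally) → 'F' (outer except ValueError) → 'U' (after the try/except). Output: YNSFU

Answer: YNSFU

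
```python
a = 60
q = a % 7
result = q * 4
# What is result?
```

Trace:
`a = 60` → a = 60
`q = a % 7` → q = 4
`result = q * 4` → result = 16
So result = 16

Answer: 16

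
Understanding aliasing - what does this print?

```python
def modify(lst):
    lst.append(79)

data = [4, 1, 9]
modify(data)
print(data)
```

Key concept: function modifies passed list.
Step by step:
`data = [4, 1, 9]` → data = [4, 1, 9]
`modify(data)` → data = [4, 1, 9, 79]
`print(data)` → prints [4, 1, 9, 79]

Answer: [4, 1, 9, 79]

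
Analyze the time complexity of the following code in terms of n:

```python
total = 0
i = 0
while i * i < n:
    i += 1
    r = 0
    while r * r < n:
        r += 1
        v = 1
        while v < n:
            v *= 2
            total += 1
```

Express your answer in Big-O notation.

Each loop level contributes: √n × √n × log n. Multiplying the contributions gives O(n log n).

Answer: O(n log n)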